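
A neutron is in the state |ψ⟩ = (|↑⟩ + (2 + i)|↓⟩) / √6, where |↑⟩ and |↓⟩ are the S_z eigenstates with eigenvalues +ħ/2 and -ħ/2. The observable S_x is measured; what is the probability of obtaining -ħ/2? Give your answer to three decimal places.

0.167

|-x⟩ = (|↑⟩ - |↓⟩)/√2, so ⟨-x|ψ⟩ = (-1 - i) / (√2·√6).
P = |-1 - i|² / 12 = 2/12.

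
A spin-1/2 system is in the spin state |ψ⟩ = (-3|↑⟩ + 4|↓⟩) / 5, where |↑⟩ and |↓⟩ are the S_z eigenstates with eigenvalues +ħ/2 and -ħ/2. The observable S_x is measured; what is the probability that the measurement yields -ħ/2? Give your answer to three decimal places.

|-x⟩ = (|↑⟩ - |↓⟩)/√2, so ⟨-x|ψ⟩ = (-7) / (√2·5).
P = |-7|² / 50 = 49/50.

0.980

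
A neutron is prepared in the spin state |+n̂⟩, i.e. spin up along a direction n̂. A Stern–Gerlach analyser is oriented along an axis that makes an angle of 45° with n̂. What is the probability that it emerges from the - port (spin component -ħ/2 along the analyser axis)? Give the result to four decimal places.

For spin-½, the probability of finding spin-up along an axis at angle θ to the initial spin direction is cos²(θ/2); spin-down is sin²(θ/2).
θ = 45°, so P = sin²(22.5°) ≈ 0.1464.

0.1464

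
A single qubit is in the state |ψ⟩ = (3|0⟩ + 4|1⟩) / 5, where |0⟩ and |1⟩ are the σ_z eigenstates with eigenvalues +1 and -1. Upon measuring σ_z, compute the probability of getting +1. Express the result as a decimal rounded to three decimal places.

The +1 outcome corresponds to |0⟩. Its amplitude in |ψ⟩ is 3/5.
P = |3|² / 25 = 9/25.

0.360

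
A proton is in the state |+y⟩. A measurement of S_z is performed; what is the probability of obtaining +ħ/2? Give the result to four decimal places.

In the S_z basis, |+y⟩ = (|↑⟩ + i|↓⟩)/√2 and |+z⟩ = |↑⟩.
|⟨+z|+y⟩|² = 1/2.

0.5000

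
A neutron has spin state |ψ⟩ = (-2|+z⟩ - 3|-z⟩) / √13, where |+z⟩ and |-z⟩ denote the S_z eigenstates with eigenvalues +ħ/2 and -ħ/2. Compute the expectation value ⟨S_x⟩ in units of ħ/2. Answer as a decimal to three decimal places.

0.923

⟨σ_x⟩ = 2 Re(a* b)/(|a|²+|b|²) with a = -2, b = -3.
a* b = 6, so ⟨σ_x⟩ = 12/13.
⟨S_x⟩ = (ħ/2)·⟨σ_x⟩.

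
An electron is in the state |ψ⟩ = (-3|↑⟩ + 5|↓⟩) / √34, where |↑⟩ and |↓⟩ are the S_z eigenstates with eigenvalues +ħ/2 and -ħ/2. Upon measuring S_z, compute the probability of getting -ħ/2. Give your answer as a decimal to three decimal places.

The -ħ/2 outcome corresponds to |↓⟩. Its amplitude in |ψ⟩ is 5/√34.
P = |5|² / 34 = 25/34.

0.735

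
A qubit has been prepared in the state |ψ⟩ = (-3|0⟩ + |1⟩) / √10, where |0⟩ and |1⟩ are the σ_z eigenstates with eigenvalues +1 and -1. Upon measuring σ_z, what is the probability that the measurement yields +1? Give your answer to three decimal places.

0.900

The +1 outcome corresponds to |0⟩. Its amplitude in |ψ⟩ is -3/√10.
P = |-3|² / 10 = 9/10.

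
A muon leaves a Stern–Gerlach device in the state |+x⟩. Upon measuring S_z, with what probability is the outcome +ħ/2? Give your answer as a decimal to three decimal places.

0.500

In the S_z basis, |+x⟩ = (|+z⟩ + |-z⟩)/√2 and |+z⟩ = |+z⟩.
|⟨+z|+x⟩|² = 1/2.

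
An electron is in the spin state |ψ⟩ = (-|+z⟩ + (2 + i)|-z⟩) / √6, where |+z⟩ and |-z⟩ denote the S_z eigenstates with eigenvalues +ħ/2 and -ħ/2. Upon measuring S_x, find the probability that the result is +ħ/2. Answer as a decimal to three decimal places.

|+x⟩ = (|+z⟩ + |-z⟩)/√2, so ⟨+x|ψ⟩ = (1 + i) / (√2·√6).
P = |1 + i|² / 12 = 2/12.

0.167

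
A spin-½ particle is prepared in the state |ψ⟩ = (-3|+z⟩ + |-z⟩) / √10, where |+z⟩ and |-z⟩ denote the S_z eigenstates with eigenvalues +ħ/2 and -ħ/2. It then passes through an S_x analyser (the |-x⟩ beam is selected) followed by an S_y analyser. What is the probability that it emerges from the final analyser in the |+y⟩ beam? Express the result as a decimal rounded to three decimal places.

0.400

First analyser (S_x): P(|-x⟩) = |⟨-x|ψ⟩|² = 16/20.
After stage 1 the state is |-x⟩; P(|+y⟩) = |⟨+y|-x⟩|² = 1/2.
Joint probability = 16/20 × 1/2 = 0.400.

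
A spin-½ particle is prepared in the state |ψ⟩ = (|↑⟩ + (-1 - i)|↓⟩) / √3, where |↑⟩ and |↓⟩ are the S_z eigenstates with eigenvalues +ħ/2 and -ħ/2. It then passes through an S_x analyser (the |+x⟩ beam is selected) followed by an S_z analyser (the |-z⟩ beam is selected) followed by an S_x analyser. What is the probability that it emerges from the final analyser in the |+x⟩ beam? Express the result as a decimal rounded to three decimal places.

0.042

First analyser (S_x): P(|+x⟩) = |⟨+x|ψ⟩|² = 1/6.
After stage 1 the state is |+x⟩; P(|-z⟩) = |⟨-z|+x⟩|² = 1/2.
After stage 2 the state is |-z⟩; P(|+x⟩) = |⟨+x|-z⟩|² = 1/2.
Joint probability = 1/6 × 1/2 × 1/2 = 0.042.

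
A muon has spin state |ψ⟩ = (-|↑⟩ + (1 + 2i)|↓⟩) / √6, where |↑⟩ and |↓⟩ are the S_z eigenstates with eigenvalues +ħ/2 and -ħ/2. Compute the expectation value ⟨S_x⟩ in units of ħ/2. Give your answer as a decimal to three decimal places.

-0.333

⟨σ_x⟩ = 2 Re(a* b)/(|a|²+|b|²) with a = -1, b = (1 + 2i).
a* b = (-1 - 2i), so ⟨σ_x⟩ = -2/6.
⟨S_x⟩ = (ħ/2)·⟨σ_x⟩.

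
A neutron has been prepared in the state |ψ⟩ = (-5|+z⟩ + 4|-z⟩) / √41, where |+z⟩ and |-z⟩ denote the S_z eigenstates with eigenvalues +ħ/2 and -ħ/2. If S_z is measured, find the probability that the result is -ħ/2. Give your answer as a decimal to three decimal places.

0.390

The -ħ/2 outcome corresponds to |-z⟩. Its amplitude in |ψ⟩ is 4/√41.
P = |4|² / 41 = 16/41.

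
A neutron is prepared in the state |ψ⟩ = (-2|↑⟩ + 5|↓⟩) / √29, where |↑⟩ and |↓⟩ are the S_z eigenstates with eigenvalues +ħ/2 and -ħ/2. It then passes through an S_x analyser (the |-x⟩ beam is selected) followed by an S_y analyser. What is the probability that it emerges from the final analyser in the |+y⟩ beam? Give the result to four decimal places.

First analyser (S_x): P(|-x⟩) = |⟨-x|ψ⟩|² = 49/58.
After stage 1 the state is |-x⟩; P(|+y⟩) = |⟨+y|-x⟩|² = 1/2.
Joint probability = 49/58 × 1/2 = 0.4224.

0.4224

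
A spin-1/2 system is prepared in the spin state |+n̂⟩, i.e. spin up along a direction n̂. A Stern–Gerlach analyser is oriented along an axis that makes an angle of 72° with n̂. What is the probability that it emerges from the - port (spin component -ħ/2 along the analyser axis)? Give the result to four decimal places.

For spin-½, the probability of finding spin-up along an axis at angle θ to the initial spin direction is cos²(θ/2); spin-down is sin²(θ/2).
θ = 72°, so P = sin²(36°) ≈ 0.3455.

0.3455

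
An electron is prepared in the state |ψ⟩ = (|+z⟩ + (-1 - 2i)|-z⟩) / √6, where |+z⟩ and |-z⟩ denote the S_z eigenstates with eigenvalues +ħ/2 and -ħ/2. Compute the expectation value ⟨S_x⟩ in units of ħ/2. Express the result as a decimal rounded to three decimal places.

⟨σ_x⟩ = 2 Re(a* b)/(|a|²+|b|²) with a = 1, b = (-1 - 2i).
a* b = (-1 - 2i), so ⟨σ_x⟩ = -2/6.
⟨S_x⟩ = (ħ/2)·⟨σ_x⟩.

-0.333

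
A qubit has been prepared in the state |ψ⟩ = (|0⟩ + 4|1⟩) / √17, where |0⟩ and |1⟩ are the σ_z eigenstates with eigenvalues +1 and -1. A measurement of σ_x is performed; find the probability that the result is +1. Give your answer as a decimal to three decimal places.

|+x⟩ = (|0⟩ + |1⟩)/√2, so ⟨+x|ψ⟩ = (5) / (√2·√17).
P = |5|² / 34 = 25/34.

0.735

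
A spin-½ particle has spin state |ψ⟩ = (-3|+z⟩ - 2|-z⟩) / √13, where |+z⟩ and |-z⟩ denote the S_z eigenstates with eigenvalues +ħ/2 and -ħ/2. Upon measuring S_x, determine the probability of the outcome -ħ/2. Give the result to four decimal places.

0.0385

|-x⟩ = (|+z⟩ - |-z⟩)/√2, so ⟨-x|ψ⟩ = (-1) / (√2·√13).
P = |-1|² / 26 = 1/26.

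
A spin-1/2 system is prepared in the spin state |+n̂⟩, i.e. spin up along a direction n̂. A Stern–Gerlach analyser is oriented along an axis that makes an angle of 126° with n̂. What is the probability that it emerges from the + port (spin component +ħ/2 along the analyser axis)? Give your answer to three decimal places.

0.206

For spin-½, the probability of finding spin-up along an axis at angle θ to the initial spin direction is cos²(θ/2); spin-down is sin²(θ/2).
θ = 126°, so P = cos²(63°) ≈ 0.206.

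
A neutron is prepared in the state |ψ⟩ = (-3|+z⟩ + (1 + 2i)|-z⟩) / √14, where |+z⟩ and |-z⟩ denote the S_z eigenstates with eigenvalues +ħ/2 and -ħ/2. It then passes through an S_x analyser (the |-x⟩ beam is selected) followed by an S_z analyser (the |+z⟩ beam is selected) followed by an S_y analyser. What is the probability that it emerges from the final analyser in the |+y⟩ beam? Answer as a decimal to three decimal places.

First analyser (S_x): P(|-x⟩) = |⟨-x|ψ⟩|² = 20/28.
After stage 1 the state is |-x⟩; P(|+z⟩) = |⟨+z|-x⟩|² = 1/2.
After stage 2 the state is |+z⟩; P(|+y⟩) = |⟨+y|+z⟩|² = 1/2.
Joint probability = 20/28 × 1/2 × 1/2 = 0.179.

0.179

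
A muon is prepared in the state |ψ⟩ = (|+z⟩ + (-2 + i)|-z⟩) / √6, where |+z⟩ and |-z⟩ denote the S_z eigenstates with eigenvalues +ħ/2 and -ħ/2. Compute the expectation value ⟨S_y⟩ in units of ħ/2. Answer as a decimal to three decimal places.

⟨σ_y⟩ = 2 Im(a* b)/(|a|²+|b|²) with a = 1, b = (-2 + i).
a* b = (-2 + i), so ⟨σ_y⟩ = 2/6.
⟨S_y⟩ = (ħ/2)·⟨σ_y⟩.

0.333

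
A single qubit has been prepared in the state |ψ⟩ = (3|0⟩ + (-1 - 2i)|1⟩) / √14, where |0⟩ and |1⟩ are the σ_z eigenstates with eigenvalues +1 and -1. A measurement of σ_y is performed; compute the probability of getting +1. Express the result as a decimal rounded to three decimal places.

0.071

|+y⟩ = (|0⟩ + i|1⟩)/√2, so ⟨+y|ψ⟩ = (1 + i) / (√2·√14).
P = |1 + i|² / 28 = 2/28.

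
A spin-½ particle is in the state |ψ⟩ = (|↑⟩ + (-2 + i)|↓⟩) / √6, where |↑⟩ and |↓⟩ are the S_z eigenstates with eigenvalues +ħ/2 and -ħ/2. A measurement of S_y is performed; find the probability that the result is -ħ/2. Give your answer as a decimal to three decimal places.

|-y⟩ = (|↑⟩ - i|↓⟩)/√2, so ⟨-y|ψ⟩ = (-2i) / (√2·√6).
P = |-2i|² / 12 = 4/12.

0.333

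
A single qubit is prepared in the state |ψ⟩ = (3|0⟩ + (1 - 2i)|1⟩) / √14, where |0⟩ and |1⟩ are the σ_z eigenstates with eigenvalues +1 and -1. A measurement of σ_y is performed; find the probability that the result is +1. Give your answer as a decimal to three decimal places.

|+y⟩ = (|0⟩ + i|1⟩)/√2, so ⟨+y|ψ⟩ = (1 - i) / (√2·√14).
P = |1 - i|² / 28 = 2/28.

0.071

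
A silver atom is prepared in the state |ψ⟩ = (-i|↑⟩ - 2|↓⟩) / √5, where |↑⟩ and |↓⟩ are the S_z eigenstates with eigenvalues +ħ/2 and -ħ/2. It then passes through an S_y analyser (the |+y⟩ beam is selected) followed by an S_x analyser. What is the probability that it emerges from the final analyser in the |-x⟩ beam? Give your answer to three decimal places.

First analyser (S_y): P(|+y⟩) = |⟨+y|ψ⟩|² = 1/10.
After stage 1 the state is |+y⟩; P(|-x⟩) = |⟨-x|+y⟩|² = 1/2.
Joint probability = 1/10 × 1/2 = 0.050.

0.050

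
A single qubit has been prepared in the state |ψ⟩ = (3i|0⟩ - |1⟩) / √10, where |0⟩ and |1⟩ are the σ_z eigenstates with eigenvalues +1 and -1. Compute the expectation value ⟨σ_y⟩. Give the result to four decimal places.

⟨σ_y⟩ = 2 Im(a* b)/(|a|²+|b|²) with a = 3i, b = -1.
a* b = 3i, so ⟨σ_y⟩ = 6/10.

0.6000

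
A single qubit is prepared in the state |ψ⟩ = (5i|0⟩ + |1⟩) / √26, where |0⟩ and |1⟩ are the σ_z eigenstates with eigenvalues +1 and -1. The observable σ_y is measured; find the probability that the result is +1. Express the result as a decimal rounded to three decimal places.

|+y⟩ = (|0⟩ + i|1⟩)/√2, so ⟨+y|ψ⟩ = (4i) / (√2·√26).
P = |4i|² / 52 = 16/52.

0.308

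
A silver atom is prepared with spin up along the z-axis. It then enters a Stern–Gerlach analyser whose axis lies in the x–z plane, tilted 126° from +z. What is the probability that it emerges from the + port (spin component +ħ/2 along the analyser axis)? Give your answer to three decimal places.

For spin-½, the probability of finding spin-up along an axis at angle θ to the initial spin direction is cos²(θ/2); spin-down is sin²(θ/2).
θ = 126°, so P = cos²(63°) ≈ 0.206.

0.206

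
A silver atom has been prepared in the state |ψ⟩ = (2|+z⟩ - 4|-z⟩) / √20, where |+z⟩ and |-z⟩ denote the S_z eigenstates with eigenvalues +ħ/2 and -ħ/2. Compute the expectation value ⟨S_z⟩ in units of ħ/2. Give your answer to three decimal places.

-0.600

⟨σ_z⟩ = |a|² - |b|² divided by |a|²+|b|², with a, b the |+z⟩, |-z⟩ amplitudes.
= (4 - 16)/20 = -12/20.
⟨S_z⟩ = (ħ/2)·⟨σ_z⟩.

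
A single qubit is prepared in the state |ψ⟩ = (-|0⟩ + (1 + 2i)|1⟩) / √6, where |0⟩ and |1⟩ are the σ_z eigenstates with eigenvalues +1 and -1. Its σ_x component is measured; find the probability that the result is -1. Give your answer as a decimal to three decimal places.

|-x⟩ = (|0⟩ - |1⟩)/√2, so ⟨-x|ψ⟩ = (-2 - 2i) / (√2·√6).
P = |-2 - 2i|² / 12 = 8/12.

0.667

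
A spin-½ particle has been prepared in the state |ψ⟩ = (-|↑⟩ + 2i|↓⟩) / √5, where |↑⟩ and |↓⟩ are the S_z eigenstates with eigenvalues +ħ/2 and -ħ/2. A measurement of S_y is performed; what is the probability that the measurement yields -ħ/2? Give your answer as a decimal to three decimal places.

|-y⟩ = (|↑⟩ - i|↓⟩)/√2, so ⟨-y|ψ⟩ = (-3) / (√2·√5).
P = |-3|² / 10 = 9/10.

0.900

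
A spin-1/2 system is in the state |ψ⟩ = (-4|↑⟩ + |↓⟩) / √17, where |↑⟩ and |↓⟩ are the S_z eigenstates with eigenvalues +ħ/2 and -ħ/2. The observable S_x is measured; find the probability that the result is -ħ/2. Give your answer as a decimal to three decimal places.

0.735

|-x⟩ = (|↑⟩ - |↓⟩)/√2, so ⟨-x|ψ⟩ = (-5) / (√2·√17).
P = |-5|² / 34 = 25/34.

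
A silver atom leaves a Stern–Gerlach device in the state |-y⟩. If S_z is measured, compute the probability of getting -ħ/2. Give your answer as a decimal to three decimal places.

In the S_z basis, |-y⟩ = (|+z⟩ - i|-z⟩)/√2 and |-z⟩ = |-z⟩.
|⟨-z|-y⟩|² = 1/2.

0.500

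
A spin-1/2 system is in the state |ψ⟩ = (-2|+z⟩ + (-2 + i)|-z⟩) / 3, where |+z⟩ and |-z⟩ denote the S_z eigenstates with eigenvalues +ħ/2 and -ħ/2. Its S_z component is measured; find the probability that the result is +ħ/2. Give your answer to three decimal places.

The +ħ/2 outcome corresponds to |+z⟩. Its amplitude in |ψ⟩ is -2/3.
P = |-2|² / 9 = 4/9.

0.444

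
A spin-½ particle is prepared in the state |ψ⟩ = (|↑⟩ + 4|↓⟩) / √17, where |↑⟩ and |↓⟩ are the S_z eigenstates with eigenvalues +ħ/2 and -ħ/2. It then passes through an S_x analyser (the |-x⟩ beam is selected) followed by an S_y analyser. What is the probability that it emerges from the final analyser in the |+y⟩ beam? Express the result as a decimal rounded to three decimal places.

First analyser (S_x): P(|-x⟩) = |⟨-x|ψ⟩|² = 9/34.
After stage 1 the state is |-x⟩; P(|+y⟩) = |⟨+y|-x⟩|² = 1/2.
Joint probability = 9/34 × 1/2 = 0.132.

0.132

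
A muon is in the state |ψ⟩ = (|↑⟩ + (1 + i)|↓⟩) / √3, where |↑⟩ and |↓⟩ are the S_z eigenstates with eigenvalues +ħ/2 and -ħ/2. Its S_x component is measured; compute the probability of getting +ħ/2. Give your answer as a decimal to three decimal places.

0.833

|+x⟩ = (|↑⟩ + |↓⟩)/√2, so ⟨+x|ψ⟩ = (2 + i) / (√2·√3).
P = |2 + i|² / 6 = 5/6.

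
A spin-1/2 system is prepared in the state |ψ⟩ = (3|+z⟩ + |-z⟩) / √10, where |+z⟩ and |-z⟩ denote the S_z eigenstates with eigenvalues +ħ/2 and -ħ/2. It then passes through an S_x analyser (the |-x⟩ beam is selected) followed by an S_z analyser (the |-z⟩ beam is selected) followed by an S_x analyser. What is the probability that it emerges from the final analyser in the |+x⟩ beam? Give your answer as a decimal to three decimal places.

First analyser (S_x): P(|-x⟩) = |⟨-x|ψ⟩|² = 4/20.
After stage 1 the state is |-x⟩; P(|-z⟩) = |⟨-z|-x⟩|² = 1/2.
After stage 2 the state is |-z⟩; P(|+x⟩) = |⟨+x|-z⟩|² = 1/2.
Joint probability = 4/20 × 1/2 × 1/2 = 0.050.

0.050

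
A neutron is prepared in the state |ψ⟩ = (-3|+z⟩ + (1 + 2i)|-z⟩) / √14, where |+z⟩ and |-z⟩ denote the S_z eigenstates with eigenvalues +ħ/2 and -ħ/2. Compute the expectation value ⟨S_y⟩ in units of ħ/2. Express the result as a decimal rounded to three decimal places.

⟨σ_y⟩ = 2 Im(a* b)/(|a|²+|b|²) with a = -3, b = (1 + 2i).
a* b = (-3 - 6i), so ⟨σ_y⟩ = -12/14.
⟨S_y⟩ = (ħ/2)·⟨σ_y⟩.

-0.857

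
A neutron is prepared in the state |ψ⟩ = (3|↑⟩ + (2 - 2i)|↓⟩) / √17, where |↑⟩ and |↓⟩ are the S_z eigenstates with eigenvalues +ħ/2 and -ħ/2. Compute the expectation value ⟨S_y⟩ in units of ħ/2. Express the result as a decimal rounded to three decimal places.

⟨σ_y⟩ = 2 Im(a* b)/(|a|²+|b|²) with a = 3, b = (2 - 2i).
a* b = (6 - 6i), so ⟨σ_y⟩ = -12/17.
⟨S_y⟩ = (ħ/2)·⟨σ_y⟩.

-0.706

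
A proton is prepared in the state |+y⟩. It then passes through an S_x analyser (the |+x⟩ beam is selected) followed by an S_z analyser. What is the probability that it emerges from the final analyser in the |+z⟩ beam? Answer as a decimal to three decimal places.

0.250

First analyser (S_x): from |+y⟩, P(|+x⟩) = 1/2.
After stage 1 the state is |+x⟩; P(|+z⟩) = |⟨+z|+x⟩|² = 1/2.
Joint probability = 1/2 × 1/2 = 0.250.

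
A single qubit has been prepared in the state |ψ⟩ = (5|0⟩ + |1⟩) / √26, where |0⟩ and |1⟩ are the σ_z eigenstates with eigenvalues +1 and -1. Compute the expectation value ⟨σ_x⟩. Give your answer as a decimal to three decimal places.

⟨σ_x⟩ = 2 Re(a* b)/(|a|²+|b|²) with a = 5, b = 1.
a* b = 5, so ⟨σ_x⟩ = 10/26.

0.385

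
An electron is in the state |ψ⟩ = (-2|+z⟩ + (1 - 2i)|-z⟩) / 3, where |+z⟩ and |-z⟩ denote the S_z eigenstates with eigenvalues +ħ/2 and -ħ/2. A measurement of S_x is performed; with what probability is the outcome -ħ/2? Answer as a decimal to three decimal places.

0.722

|-x⟩ = (|+z⟩ - |-z⟩)/√2, so ⟨-x|ψ⟩ = (-3 + 2i) / (√2·3).
P = |-3 + 2i|² / 18 = 13/18.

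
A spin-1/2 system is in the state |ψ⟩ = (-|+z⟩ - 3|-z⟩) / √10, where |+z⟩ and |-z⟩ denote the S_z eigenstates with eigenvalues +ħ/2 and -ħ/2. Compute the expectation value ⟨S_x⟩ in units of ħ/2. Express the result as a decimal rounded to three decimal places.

⟨σ_x⟩ = 2 Re(a* b)/(|a|²+|b|²) with a = -1, b = -3.
a* b = 3, so ⟨σ_x⟩ = 6/10.
⟨S_x⟩ = (ħ/2)·⟨σ_x⟩.

0.600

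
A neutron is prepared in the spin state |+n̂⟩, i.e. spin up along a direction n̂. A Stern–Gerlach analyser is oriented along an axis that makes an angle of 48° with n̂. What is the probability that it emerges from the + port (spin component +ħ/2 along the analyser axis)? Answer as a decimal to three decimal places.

0.835

For spin-½, the probability of finding spin-up along an axis at angle θ to the initial spin direction is cos²(θ/2); spin-down is sin²(θ/2).
θ = 48°, so P = cos²(24°) ≈ 0.835.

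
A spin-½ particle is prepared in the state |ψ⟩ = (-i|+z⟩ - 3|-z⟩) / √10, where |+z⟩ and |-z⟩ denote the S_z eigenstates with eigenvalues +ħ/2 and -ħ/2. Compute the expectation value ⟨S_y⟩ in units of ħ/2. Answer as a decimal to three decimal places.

-0.600

⟨σ_y⟩ = 2 Im(a* b)/(|a|²+|b|²) with a = -i, b = -3.
a* b = -3i, so ⟨σ_y⟩ = -6/10.
⟨S_y⟩ = (ħ/2)·⟨σ_y⟩.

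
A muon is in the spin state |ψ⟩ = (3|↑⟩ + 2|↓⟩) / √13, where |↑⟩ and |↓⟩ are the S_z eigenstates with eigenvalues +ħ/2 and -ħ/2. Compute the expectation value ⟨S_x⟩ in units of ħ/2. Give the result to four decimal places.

⟨σ_x⟩ = 2 Re(a* b)/(|a|²+|b|²) with a = 3, b = 2.
a* b = 6, so ⟨σ_x⟩ = 12/13.
⟨S_x⟩ = (ħ/2)·⟨σ_x⟩.

0.9231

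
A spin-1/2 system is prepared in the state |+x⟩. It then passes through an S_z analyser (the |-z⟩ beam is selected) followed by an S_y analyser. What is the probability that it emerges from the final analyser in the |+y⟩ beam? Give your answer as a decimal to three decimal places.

0.250

First analyser (S_z): from |+x⟩, P(|-z⟩) = 1/2.
After stage 1 the state is |-z⟩; P(|+y⟩) = |⟨+y|-z⟩|² = 1/2.
Joint probability = 1/2 × 1/2 = 0.250.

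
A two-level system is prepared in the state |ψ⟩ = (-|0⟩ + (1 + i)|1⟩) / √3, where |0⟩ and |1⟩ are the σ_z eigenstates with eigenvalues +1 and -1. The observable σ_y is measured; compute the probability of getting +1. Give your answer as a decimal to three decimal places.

0.167

|+y⟩ = (|0⟩ + i|1⟩)/√2, so ⟨+y|ψ⟩ = (-i) / (√2·√3).
P = |-i|² / 6 = 1/6.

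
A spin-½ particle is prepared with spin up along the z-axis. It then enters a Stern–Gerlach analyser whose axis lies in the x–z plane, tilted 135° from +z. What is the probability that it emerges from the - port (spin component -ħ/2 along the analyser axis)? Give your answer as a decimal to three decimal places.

For spin-½, the probability of finding spin-up along an axis at angle θ to the initial spin direction is cos²(θ/2); spin-down is sin²(θ/2).
θ = 135°, so P = sin²(67.5°) ≈ 0.854.

0.854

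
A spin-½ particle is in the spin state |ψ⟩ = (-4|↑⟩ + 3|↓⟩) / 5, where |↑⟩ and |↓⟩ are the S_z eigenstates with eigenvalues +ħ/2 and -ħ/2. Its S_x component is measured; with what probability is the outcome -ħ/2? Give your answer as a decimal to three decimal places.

|-x⟩ = (|↑⟩ - |↓⟩)/√2, so ⟨-x|ψ⟩ = (-7) / (√2·5).
P = |-7|² / 50 = 49/50.

0.980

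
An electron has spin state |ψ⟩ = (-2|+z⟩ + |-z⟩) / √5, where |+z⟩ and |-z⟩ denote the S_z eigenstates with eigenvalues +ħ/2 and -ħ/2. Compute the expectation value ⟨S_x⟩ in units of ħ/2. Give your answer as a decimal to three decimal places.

⟨σ_x⟩ = 2 Re(a* b)/(|a|²+|b|²) with a = -2, b = 1.
a* b = -2, so ⟨σ_x⟩ = -4/5.
⟨S_x⟩ = (ħ/2)·⟨σ_x⟩.

-0.800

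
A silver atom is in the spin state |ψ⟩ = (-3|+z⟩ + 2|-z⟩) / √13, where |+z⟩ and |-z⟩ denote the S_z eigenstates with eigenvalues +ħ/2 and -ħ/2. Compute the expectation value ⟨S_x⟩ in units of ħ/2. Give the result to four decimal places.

⟨σ_x⟩ = 2 Re(a* b)/(|a|²+|b|²) with a = -3, b = 2.
a* b = -6, so ⟨σ_x⟩ = -12/13.
⟨S_x⟩ = (ħ/2)·⟨σ_x⟩.

-0.9231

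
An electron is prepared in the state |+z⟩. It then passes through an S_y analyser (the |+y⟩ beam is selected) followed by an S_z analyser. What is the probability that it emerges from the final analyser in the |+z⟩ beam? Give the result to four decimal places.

0.2500

First analyser (S_y): from |+z⟩, P(|+y⟩) = 1/2.
After stage 1 the state is |+y⟩; P(|+z⟩) = |⟨+z|+y⟩|² = 1/2.
Joint probability = 1/2 × 1/2 = 0.2500.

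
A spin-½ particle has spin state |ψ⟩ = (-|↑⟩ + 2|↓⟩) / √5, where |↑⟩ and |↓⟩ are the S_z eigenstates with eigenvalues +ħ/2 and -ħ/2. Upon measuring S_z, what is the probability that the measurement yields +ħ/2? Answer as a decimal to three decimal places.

0.200

The +ħ/2 outcome corresponds to |↑⟩. Its amplitude in |ψ⟩ is -1/√5.
P = |-1|² / 5 = 1/5.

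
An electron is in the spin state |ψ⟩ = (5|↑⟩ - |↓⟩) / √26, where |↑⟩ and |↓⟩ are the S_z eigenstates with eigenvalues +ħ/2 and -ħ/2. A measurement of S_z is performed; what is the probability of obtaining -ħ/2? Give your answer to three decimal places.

0.038

The -ħ/2 outcome corresponds to |↓⟩. Its amplitude in |ψ⟩ is -1/√26.
P = |-1|² / 26 = 1/26.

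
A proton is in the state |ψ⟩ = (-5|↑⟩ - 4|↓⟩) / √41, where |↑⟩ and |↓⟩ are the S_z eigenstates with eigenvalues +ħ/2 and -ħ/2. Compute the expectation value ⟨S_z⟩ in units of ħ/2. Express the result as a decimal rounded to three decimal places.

0.220

⟨σ_z⟩ = |a|² - |b|² divided by |a|²+|b|², with a, b the |↑⟩, |↓⟩ amplitudes.
= (25 - 16)/41 = 9/41.
⟨S_z⟩ = (ħ/2)·⟨σ_z⟩.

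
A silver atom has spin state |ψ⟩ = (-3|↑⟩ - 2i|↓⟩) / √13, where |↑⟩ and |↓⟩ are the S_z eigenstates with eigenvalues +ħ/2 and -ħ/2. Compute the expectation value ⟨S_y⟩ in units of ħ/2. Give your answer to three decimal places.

⟨σ_y⟩ = 2 Im(a* b)/(|a|²+|b|²) with a = -3, b = -2i.
a* b = 6i, so ⟨σ_y⟩ = 12/13.
⟨S_y⟩ = (ħ/2)·⟨σ_y⟩.

0.923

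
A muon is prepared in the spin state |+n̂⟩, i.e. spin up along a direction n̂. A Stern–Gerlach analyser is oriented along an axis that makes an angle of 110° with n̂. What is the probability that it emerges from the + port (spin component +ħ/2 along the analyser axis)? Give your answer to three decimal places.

0.329

For spin-½, the probability of finding spin-up along an axis at angle θ to the initial spin direction is cos²(θ/2); spin-down is sin²(θ/2).
θ = 110°, so P = cos²(55°) ≈ 0.329.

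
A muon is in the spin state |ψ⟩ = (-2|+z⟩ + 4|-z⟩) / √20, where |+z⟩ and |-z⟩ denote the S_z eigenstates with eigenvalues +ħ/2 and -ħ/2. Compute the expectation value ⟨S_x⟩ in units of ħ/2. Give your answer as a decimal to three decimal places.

⟨σ_x⟩ = 2 Re(a* b)/(|a|²+|b|²) with a = -2, b = 4.
a* b = -8, so ⟨σ_x⟩ = -16/20.
⟨S_x⟩ = (ħ/2)·⟨σ_x⟩.

-0.800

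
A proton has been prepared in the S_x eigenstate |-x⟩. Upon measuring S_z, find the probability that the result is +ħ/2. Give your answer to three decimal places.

0.500

In the S_z basis, |-x⟩ = (|+z⟩ - |-z⟩)/√2 and |+z⟩ = |+z⟩.
|⟨+z|-x⟩|² = 1/2.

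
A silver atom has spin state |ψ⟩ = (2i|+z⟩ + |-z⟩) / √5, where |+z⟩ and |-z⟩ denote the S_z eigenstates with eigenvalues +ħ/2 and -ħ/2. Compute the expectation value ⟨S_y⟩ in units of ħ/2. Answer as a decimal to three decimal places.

-0.800

⟨σ_y⟩ = 2 Im(a* b)/(|a|²+|b|²) with a = 2i, b = 1.
a* b = -2i, so ⟨σ_y⟩ = -4/5.
⟨S_y⟩ = (ħ/2)·⟨σ_y⟩.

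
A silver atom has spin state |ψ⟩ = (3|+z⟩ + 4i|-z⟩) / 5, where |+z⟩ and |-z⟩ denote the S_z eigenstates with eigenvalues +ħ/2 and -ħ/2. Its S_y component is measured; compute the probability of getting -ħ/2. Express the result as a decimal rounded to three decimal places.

|-y⟩ = (|+z⟩ - i|-z⟩)/√2, so ⟨-y|ψ⟩ = (-1) / (√2·5).
P = |-1|² / 50 = 1/50.

0.020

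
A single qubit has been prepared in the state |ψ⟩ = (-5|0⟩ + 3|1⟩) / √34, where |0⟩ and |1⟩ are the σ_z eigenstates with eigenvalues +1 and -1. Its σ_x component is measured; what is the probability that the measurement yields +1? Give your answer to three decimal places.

|+x⟩ = (|0⟩ + |1⟩)/√2, so ⟨+x|ψ⟩ = (-2) / (√2·√34).
P = |-2|² / 68 = 4/68.

0.059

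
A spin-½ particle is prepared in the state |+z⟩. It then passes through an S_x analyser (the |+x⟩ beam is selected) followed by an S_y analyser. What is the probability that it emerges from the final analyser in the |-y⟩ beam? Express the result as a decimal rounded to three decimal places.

0.250

First analyser (S_x): from |+z⟩, P(|+x⟩) = 1/2.
After stage 1 the state is |+x⟩; P(|-y⟩) = |⟨-y|+x⟩|² = 1/2.
Joint probability = 1/2 × 1/2 = 0.250.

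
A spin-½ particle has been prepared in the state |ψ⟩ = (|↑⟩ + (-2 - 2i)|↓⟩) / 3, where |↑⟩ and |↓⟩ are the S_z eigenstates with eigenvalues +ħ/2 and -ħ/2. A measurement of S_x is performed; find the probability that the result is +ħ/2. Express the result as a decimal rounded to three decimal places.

0.278

|+x⟩ = (|↑⟩ + |↓⟩)/√2, so ⟨+x|ψ⟩ = (-1 - 2i) / (√2·3).
P = |-1 - 2i|² / 18 = 5/18.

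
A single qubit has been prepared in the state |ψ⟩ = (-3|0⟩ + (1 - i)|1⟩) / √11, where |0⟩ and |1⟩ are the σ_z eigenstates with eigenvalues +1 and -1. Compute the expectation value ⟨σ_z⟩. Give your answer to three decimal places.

0.636

⟨σ_z⟩ = |a|² - |b|² divided by |a|²+|b|², with a, b the |0⟩, |1⟩ amplitudes.
= (9 - 2)/11 = 7/11.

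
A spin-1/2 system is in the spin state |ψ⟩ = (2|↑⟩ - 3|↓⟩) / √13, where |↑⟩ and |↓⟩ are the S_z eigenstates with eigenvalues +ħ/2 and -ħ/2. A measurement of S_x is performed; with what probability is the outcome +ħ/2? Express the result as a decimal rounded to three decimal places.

|+x⟩ = (|↑⟩ + |↓⟩)/√2, so ⟨+x|ψ⟩ = (-1) / (√2·√13).
P = |-1|² / 26 = 1/26.

0.038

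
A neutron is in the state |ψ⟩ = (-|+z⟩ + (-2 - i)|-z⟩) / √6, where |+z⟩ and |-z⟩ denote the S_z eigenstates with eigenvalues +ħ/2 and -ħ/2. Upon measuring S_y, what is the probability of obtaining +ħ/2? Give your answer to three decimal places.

|+y⟩ = (|+z⟩ + i|-z⟩)/√2, so ⟨+y|ψ⟩ = (-2 + 2i) / (√2·√6).
P = |-2 + 2i|² / 12 = 8/12.

0.667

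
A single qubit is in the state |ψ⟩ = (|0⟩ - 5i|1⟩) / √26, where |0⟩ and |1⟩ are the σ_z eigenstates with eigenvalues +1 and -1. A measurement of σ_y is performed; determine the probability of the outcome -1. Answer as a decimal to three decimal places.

|-y⟩ = (|0⟩ - i|1⟩)/√2, so ⟨-y|ψ⟩ = (6) / (√2·√26).
P = |6|² / 52 = 36/52.

0.692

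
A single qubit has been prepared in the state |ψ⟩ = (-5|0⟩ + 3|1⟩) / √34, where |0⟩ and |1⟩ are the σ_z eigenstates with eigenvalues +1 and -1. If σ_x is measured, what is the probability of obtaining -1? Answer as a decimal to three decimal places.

|-x⟩ = (|0⟩ - |1⟩)/√2, so ⟨-x|ψ⟩ = (-8) / (√2·√34).
P = |-8|² / 68 = 64/68.

0.941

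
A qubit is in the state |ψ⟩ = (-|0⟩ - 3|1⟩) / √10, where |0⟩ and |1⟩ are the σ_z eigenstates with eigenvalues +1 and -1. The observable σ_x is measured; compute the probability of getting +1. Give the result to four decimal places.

0.8000

|+x⟩ = (|0⟩ + |1⟩)/√2, so ⟨+x|ψ⟩ = (-4) / (√2·√10).
P = |-4|² / 20 = 16/20.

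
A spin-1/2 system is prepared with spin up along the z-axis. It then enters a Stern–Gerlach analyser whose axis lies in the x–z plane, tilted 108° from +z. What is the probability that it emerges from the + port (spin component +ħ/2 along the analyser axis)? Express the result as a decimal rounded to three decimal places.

For spin-½, the probability of finding spin-up along an axis at angle θ to the initial spin direction is cos²(θ/2); spin-down is sin²(θ/2).
θ = 108°, so P = cos²(54°) ≈ 0.345.

0.345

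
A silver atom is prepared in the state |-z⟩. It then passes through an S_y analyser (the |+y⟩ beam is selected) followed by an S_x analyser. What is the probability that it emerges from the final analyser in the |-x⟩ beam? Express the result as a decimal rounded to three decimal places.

0.250

First analyser (S_y): from |-z⟩, P(|+y⟩) = 1/2.
After stage 1 the state is |+y⟩; P(|-x⟩) = |⟨-x|+y⟩|² = 1/2.
Joint probability = 1/2 × 1/2 = 0.250.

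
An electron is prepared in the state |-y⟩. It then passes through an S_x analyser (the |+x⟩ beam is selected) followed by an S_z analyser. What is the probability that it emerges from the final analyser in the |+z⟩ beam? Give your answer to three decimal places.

First analyser (S_x): from |-y⟩, P(|+x⟩) = 1/2.
After stage 1 the state is |+x⟩; P(|+z⟩) = |⟨+z|+x⟩|² = 1/2.
Joint probability = 1/2 × 1/2 = 0.250.

0.250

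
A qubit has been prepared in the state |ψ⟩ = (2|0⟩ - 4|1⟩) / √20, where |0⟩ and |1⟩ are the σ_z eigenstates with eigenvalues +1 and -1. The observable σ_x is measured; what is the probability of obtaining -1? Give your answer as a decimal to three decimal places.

0.900

|-x⟩ = (|0⟩ - |1⟩)/√2, so ⟨-x|ψ⟩ = (6) / (√2·√20).
P = |6|² / 40 = 36/40.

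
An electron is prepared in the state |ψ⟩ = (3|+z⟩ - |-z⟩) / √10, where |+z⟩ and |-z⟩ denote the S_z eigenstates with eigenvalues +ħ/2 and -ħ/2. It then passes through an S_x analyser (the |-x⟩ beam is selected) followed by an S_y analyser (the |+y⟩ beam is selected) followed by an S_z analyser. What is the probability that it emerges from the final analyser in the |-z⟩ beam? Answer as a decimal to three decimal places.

First analyser (S_x): P(|-x⟩) = |⟨-x|ψ⟩|² = 16/20.
After stage 1 the state is |-x⟩; P(|+y⟩) = |⟨+y|-x⟩|² = 1/2.
After stage 2 the state is |+y⟩; P(|-z⟩) = |⟨-z|+y⟩|² = 1/2.
Joint probability = 16/20 × 1/2 × 1/2 = 0.200.

0.200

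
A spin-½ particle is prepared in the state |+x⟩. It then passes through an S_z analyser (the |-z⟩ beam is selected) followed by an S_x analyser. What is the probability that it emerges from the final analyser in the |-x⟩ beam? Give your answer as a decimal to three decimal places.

0.250

First analyser (S_z): from |+x⟩, P(|-z⟩) = 1/2.
After stage 1 the state is |-z⟩; P(|-x⟩) = |⟨-x|-z⟩|² = 1/2.
Joint probability = 1/2 × 1/2 = 0.250.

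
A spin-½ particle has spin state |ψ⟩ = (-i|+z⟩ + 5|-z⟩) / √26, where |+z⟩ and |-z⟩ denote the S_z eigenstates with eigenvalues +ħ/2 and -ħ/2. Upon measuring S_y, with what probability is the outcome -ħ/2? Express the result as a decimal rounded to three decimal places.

0.308

|-y⟩ = (|+z⟩ - i|-z⟩)/√2, so ⟨-y|ψ⟩ = (4i) / (√2·√26).
P = |4i|² / 52 = 16/52.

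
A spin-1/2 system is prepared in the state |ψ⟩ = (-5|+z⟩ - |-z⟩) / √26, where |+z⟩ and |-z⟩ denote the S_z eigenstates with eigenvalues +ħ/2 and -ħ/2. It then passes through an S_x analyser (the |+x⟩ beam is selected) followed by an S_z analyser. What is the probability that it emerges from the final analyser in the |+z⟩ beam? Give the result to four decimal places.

First analyser (S_x): P(|+x⟩) = |⟨+x|ψ⟩|² = 36/52.
After stage 1 the state is |+x⟩; P(|+z⟩) = |⟨+z|+x⟩|² = 1/2.
Joint probability = 36/52 × 1/2 = 0.3462.

0.3462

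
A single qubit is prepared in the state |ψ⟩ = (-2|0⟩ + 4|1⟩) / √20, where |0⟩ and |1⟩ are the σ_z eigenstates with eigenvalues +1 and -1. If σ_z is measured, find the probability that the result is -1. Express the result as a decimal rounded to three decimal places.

0.800

The -1 outcome corresponds to |1⟩. Its amplitude in |ψ⟩ is 4/√20.
P = |4|² / 20 = 16/20.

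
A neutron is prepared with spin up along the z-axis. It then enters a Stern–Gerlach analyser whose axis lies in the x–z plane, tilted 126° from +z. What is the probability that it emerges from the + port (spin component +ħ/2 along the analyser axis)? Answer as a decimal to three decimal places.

For spin-½, the probability of finding spin-up along an axis at angle θ to the initial spin direction is cos²(θ/2); spin-down is sin²(θ/2).
θ = 126°, so P = cos²(63°) ≈ 0.206.

0.206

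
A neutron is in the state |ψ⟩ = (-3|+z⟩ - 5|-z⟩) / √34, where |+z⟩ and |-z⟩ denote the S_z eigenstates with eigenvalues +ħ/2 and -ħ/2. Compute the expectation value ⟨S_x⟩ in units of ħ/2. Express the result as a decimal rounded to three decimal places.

0.882

⟨σ_x⟩ = 2 Re(a* b)/(|a|²+|b|²) with a = -3, b = -5.
a* b = 15, so ⟨σ_x⟩ = 30/34.
⟨S_x⟩ = (ħ/2)·⟨σ_x⟩.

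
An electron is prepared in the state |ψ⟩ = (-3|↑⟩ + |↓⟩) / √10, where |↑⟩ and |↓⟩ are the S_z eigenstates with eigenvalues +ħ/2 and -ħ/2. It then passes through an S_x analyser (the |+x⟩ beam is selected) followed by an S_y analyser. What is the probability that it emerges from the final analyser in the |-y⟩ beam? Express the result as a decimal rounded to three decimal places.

0.100

First analyser (S_x): P(|+x⟩) = |⟨+x|ψ⟩|² = 4/20.
After stage 1 the state is |+x⟩; P(|-y⟩) = |⟨-y|+x⟩|² = 1/2.
Joint probability = 4/20 × 1/2 = 0.100.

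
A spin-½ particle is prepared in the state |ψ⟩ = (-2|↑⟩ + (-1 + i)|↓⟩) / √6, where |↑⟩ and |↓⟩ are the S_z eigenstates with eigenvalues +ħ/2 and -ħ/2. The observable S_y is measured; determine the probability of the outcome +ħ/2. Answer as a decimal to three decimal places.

0.167

|+y⟩ = (|↑⟩ + i|↓⟩)/√2, so ⟨+y|ψ⟩ = (-1 + i) / (√2·√6).
P = |-1 + i|² / 12 = 2/12.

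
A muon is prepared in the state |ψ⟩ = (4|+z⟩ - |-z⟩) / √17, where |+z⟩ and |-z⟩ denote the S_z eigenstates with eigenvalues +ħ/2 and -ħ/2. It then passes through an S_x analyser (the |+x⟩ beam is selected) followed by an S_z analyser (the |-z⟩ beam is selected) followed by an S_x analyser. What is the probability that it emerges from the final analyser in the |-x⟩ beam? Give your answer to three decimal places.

0.066

First analyser (S_x): P(|+x⟩) = |⟨+x|ψ⟩|² = 9/34.
After stage 1 the state is |+x⟩; P(|-z⟩) = |⟨-z|+x⟩|² = 1/2.
After stage 2 the state is |-z⟩; P(|-x⟩) = |⟨-x|-z⟩|² = 1/2.
Joint probability = 9/34 × 1/2 × 1/2 = 0.066.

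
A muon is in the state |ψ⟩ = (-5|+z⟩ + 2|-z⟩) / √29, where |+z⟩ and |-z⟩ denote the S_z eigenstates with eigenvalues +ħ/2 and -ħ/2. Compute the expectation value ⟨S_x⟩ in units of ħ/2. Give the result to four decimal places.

-0.6897

⟨σ_x⟩ = 2 Re(a* b)/(|a|²+|b|²) with a = -5, b = 2.
a* b = -10, so ⟨σ_x⟩ = -20/29.
⟨S_x⟩ = (ħ/2)·⟨σ_x⟩.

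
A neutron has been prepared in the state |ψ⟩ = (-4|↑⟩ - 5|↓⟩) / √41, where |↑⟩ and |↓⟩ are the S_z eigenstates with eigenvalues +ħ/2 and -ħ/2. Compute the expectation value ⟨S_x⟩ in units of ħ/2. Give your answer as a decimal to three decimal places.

⟨σ_x⟩ = 2 Re(a* b)/(|a|²+|b|²) with a = -4, b = -5.
a* b = 20, so ⟨σ_x⟩ = 40/41.
⟨S_x⟩ = (ħ/2)·⟨σ_x⟩.

0.976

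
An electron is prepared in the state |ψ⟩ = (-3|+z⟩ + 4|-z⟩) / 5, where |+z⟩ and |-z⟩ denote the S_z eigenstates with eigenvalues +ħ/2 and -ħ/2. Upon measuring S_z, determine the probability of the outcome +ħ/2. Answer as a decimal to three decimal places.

The +ħ/2 outcome corresponds to |+z⟩. Its amplitude in |ψ⟩ is -3/5.
P = |-3|² / 25 = 9/25.

0.360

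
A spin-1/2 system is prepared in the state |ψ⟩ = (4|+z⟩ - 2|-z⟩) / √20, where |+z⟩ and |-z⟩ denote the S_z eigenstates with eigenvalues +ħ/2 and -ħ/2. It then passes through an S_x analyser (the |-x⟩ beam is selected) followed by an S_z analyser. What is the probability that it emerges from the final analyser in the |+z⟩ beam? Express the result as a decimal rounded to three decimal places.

First analyser (S_x): P(|-x⟩) = |⟨-x|ψ⟩|² = 36/40.
After stage 1 the state is |-x⟩; P(|+z⟩) = |⟨+z|-x⟩|² = 1/2.
Joint probability = 36/40 × 1/2 = 0.450.

0.450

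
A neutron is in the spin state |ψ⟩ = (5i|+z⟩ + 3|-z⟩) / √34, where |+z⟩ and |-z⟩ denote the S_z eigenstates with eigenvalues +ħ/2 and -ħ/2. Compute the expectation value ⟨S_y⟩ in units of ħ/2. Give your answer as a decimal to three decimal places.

-0.882

⟨σ_y⟩ = 2 Im(a* b)/(|a|²+|b|²) with a = 5i, b = 3.
a* b = -15i, so ⟨σ_y⟩ = -30/34.
⟨S_y⟩ = (ħ/2)·⟨σ_y⟩.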